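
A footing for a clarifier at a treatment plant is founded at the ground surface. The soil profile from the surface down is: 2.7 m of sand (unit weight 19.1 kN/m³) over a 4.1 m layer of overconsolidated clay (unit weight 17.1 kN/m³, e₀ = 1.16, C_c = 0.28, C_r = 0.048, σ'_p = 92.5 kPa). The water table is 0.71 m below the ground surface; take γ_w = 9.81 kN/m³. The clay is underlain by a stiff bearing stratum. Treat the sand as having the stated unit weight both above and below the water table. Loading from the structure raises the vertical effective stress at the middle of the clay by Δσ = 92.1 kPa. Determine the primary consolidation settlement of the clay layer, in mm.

Mid-depth of clay below the ground surface: z = 2.7 + 4.1/2 = 4.75 m.
Total vertical stress at mid-clay: σ_v = 19.1×2.7 + 17.1×2.05 = 86.625 kPa.
Pore pressure: u = 9.81×(4.75 − 0.71) = 39.632 kPa.
Initial effective stress: σ'_0 = σ_v − u = 86.625 − 39.632 = 46.993 kPa.
Final effective stress: σ'_f = 46.993 + 92.1 = 139.09 kPa.
σ'_f = 139.09 > σ'_p = 92.5 kPa, so the stress path crosses the preconsolidation pressure — recompression up to σ'_p, then virgin compression beyond:
S_c = H/(1+e₀)·[C_r·log₁₀(σ'_p/σ'_0) + C_c·log₁₀(σ'_f/σ'_p)]
    = 4.1/2.16 × [0.048×log₁₀(92.5/46.993) + 0.28×log₁₀(139.09/92.5)]
    = 1.8981 × [0.014117 + 0.049603] = 0.1209 m

S_c ≈ 121 mm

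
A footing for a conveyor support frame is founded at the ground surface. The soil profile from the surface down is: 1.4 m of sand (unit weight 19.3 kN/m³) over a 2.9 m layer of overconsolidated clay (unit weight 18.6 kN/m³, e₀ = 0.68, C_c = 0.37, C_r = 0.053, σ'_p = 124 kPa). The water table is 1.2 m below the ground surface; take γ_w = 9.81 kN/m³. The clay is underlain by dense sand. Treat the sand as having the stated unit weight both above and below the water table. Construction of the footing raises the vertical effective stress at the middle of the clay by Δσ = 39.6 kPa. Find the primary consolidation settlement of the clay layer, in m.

Mid-depth of clay below the ground surface: z = 1.4 + 2.9/2 = 2.85 m.
Total vertical stress at mid-clay: σ_v = 19.3×1.4 + 18.6×1.45 = 53.99 kPa.
Pore pressure: u = 9.81×(2.85 − 1.2) = 16.186 kPa.
Initial effective stress: σ'_0 = σ_v − u = 53.99 − 16.186 = 37.804 kPa.
Final effective stress: σ'_f = 37.804 + 39.6 = 77.404 kPa.
σ'_f = 77.404 ≤ σ'_p = 124 kPa, so the clay remains overconsolidated and only the recompression index applies:
S_c = C_r·H/(1+e₀)·log₁₀(σ'_f/σ'_0) = 0.053×2.9/1.68×log₁₀(77.404/37.804)
    = 0.091489 × 0.31123 = 0.02847 m

S_c ≈ 0.0285 m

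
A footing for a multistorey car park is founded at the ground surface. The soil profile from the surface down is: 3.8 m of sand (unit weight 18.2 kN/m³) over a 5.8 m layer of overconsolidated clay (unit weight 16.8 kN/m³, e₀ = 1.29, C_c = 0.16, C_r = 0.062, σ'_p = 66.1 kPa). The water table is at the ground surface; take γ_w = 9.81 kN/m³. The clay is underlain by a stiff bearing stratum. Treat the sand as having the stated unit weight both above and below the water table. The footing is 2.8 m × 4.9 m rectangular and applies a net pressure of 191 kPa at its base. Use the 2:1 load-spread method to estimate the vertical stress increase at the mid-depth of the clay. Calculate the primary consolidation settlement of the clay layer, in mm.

Mid-depth of clay below the ground surface: z = 3.8 + 5.8/2 = 6.7 m.
Total vertical stress at mid-clay: σ_v = 18.2×3.8 + 16.8×2.9 = 117.88 kPa.
Pore pressure: u = 9.81×(6.7 − 0) = 65.727 kPa.
Initial effective stress: σ'_0 = σ_v − u = 117.88 − 65.727 = 52.153 kPa.
Stress increase at mid-clay by the 2:1 spreading method:
Δσ = qBL/((B+z)(L+z)) = 191×2.8×4.9/((2.8+6.7)(4.9+6.7)) = 23.78 kPa
Final effective stress: σ'_f = 52.153 + 23.78 = 75.933 kPa.
σ'_f = 75.933 > σ'_p = 66.1 kPa, so the stress path crosses the preconsolidation pressure — recompression up to σ'_p, then virgin compression beyond:
S_c = H/(1+e₀)·[C_r·log₁₀(σ'_p/σ'_0) + C_c·log₁₀(σ'_f/σ'_p)]
    = 5.8/2.29 × [0.062×log₁₀(66.1/52.153) + 0.16×log₁₀(75.933/66.1)]
    = 2.5328 × [0.0063812 + 0.0096367] = 0.04057 m

S_c ≈ 40.6 mm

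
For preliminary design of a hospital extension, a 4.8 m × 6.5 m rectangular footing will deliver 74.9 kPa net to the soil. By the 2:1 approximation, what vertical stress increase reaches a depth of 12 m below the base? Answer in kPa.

By the 2:1 method the load spreads at 1 horizontal : 2 vertical, so at depth z the loaded area has grown by z in each plan dimension:
Δσ = qBL/((B+z)(L+z)) = 74.9×4.8×6.5/((4.8+12)(6.5+12)) = 7.5189 kPa

Δσ_z ≈ 7.52 kPa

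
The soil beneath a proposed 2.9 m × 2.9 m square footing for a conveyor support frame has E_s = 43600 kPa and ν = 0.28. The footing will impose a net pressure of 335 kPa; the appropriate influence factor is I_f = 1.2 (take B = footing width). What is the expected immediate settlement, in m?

Immediate (elastic) settlement: S_e = q·B·(1−ν²)/E_s · I_f.
S_e = 335 × 2.9 × (1 − 0.28²) / 43600 × 1.2
    = 335 × 2.9 × 0.9216 / 43600 × 1.2
    = 0.02464 m

S_e ≈ 0.0246 m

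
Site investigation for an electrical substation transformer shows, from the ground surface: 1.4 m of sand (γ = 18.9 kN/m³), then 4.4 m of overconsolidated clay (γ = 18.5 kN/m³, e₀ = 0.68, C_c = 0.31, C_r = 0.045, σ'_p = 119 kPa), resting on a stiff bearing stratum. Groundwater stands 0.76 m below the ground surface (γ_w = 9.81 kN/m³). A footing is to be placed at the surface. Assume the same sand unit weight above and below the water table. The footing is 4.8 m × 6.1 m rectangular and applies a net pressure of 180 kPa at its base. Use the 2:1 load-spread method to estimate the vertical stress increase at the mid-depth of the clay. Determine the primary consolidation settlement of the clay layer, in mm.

S_c ≈ 49.8 mm

Mid-depth of clay below the ground surface: z = 1.4 + 4.4/2 = 3.6 m.
Total vertical stress at mid-clay: σ_v = 18.9×1.4 + 18.5×2.2 = 67.16 kPa.
Pore pressure: u = 9.81×(3.6 − 0.76) = 27.86 kPa.
Initial effective stress: σ'_0 = σ_v − u = 67.16 − 27.86 = 39.3 kPa.
Stress increase at mid-clay by the 2:1 spreading method:
Δσ = qBL/((B+z)(L+z)) = 180×4.8×6.1/((4.8+3.6)(6.1+3.6)) = 64.683 kPa
Final effective stress: σ'_f = 39.3 + 64.683 = 103.98 kPa.
σ'_f = 103.98 ≤ σ'_p = 119 kPa, so the clay remains overconsolidated and only the recompression index applies:
S_c = C_r·H/(1+e₀)·log₁₀(σ'_f/σ'_0) = 0.045×4.4/1.68×log₁₀(103.98/39.3)
    = 0.11786 × 0.42256 = 0.0498 m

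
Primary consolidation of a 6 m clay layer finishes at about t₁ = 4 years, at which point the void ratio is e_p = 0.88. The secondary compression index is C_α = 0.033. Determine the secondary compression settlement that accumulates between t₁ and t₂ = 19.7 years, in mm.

Secondary compression: S_s = C_α·H/(1+e_p)·log₁₀(t₂/t₁)
S_s = 0.033×6/(1+0.88)×log₁₀(19.7/4)
    = 0.1053 × 0.6924 = 0.07292 m

S_s ≈ 72.9 mm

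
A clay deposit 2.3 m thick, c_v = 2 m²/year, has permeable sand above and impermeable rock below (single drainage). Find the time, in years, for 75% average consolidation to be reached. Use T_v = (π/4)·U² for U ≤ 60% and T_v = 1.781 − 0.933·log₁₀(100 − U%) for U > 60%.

t ≈ 1.26 years

Drainage path length: H_d = H = 2.3 m (single drainage).
U > 60%: T_v = 1.781 − 0.933·log₁₀(100 − 75) = 0.47672.
t = T_v·H_d²/c_v = 0.47672×2.3²/2 = 1.261 years.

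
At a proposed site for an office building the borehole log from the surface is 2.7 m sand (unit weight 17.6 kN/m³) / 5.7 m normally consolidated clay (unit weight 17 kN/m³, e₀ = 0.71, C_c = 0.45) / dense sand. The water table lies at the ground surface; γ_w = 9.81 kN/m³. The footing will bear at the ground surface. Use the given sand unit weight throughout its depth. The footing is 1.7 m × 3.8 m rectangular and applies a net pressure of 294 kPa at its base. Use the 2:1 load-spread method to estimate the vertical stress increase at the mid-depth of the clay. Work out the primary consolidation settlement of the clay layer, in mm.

S_c ≈ 336 mm

Mid-depth of clay below the ground surface: z = 2.7 + 5.7/2 = 5.55 m.
Total vertical stress at mid-clay: σ_v = 17.6×2.7 + 17×2.85 = 95.97 kPa.
Pore pressure: u = 9.81×(5.55 − 0) = 54.446 kPa.
Initial effective stress: σ'_0 = σ_v − u = 95.97 − 54.446 = 41.524 kPa.
Stress increase at mid-clay by the 2:1 spreading method:
Δσ = qBL/((B+z)(L+z)) = 294×1.7×3.8/((1.7+5.55)(3.8+5.55)) = 28.018 kPa
Final effective stress: σ'_f = σ'_0 + Δσ = 41.524 + 28.018 = 69.542 kPa.
Normally consolidated clay, so the full stress increment lies on the virgin compression line:
S_c = C_c·H/(1+e₀)·log₁₀(σ'_f/σ'_0) = 0.45×5.7/(1+0.71)×log₁₀(69.542/41.524)
    = 1.5 × 0.22395 = 0.3359 m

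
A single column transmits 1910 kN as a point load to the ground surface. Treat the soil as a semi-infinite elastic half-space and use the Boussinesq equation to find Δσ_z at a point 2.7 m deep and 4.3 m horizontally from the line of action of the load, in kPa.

Δσ_z ≈ 5.32 kPa

Boussinesq vertical stress below a point load on an elastic half-space:
Δσ_z = 3P/(2πz²) · [1 + (r/z)²]^(−5/2)
r/z = 4.3/2.7 = 1.5926; [1+(r/z)²]^(−5/2) = 0.042522.
Δσ_z = 3×1910/(2π×2.7²) × 0.042522 = 125.1 × 0.042522 = 5.32 kPa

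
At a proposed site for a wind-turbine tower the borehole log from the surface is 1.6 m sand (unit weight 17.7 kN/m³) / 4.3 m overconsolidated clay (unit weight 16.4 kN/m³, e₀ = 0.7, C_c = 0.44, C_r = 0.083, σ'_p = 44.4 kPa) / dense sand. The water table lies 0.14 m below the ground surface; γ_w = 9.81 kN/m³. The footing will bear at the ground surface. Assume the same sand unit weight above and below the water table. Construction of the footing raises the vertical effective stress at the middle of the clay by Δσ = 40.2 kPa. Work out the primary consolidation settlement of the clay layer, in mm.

Mid-depth of clay below the ground surface: z = 1.6 + 4.3/2 = 3.75 m.
Total vertical stress at mid-clay: σ_v = 17.7×1.6 + 16.4×2.15 = 63.58 kPa.
Pore pressure: u = 9.81×(3.75 − 0.14) = 35.414 kPa.
Initial effective stress: σ'_0 = σ_v − u = 63.58 − 35.414 = 28.166 kPa.
Final effective stress: σ'_f = 28.166 + 40.2 = 68.366 kPa.
σ'_f = 68.366 > σ'_p = 44.4 kPa, so the stress path crosses the preconsolidation pressure — recompression up to σ'_p, then virgin compression beyond:
S_c = H/(1+e₀)·[C_r·log₁₀(σ'_p/σ'_0) + C_c·log₁₀(σ'_f/σ'_p)]
    = 4.3/1.7 × [0.083×log₁₀(44.4/28.166) + 0.44×log₁₀(68.366/44.4)]
    = 2.5294 × [0.016406 + 0.082481] = 0.2501 m

S_c ≈ 250 mm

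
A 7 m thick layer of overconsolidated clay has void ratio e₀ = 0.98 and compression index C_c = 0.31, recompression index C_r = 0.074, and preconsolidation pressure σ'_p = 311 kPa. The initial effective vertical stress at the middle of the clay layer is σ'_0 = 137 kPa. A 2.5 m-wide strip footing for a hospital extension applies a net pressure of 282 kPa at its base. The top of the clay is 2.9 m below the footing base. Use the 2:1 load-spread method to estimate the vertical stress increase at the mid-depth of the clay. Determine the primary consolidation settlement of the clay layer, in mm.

S_c ≈ 51.8 mm

Mid-depth of clay below the footing base: z = 2.9 + 7/2 = 6.4 m.
Stress increase at mid-clay by the 2:1 spreading method:
Δσ = qB/(B+z) = 282×2.5/(2.5+6.4) = 79.213 kPa
Final effective stress: σ'_f = 137 + 79.213 = 216.21 kPa.
σ'_f = 216.21 ≤ σ'_p = 311 kPa, so the clay remains overconsolidated and only the recompression index applies:
S_c = C_r·H/(1+e₀)·log₁₀(σ'_f/σ'_0) = 0.074×7/1.98×log₁₀(216.21/137)
    = 0.26162 × 0.19816 = 0.05184 m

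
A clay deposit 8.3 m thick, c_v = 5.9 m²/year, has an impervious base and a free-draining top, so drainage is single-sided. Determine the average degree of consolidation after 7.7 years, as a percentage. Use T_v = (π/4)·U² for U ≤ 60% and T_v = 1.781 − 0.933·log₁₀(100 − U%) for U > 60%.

Drainage path length: H_d = H = 8.3 m (single drainage).
T_v = c_v·t/H_d² = 5.9×7.7/8.3² = 0.65946.
T_v = 0.65946 corresponds to the U > 60% branch:
U = 1 − 10^((1.781 − T_v)/0.933)/100 = 0.8408

U ≈ 84.1 %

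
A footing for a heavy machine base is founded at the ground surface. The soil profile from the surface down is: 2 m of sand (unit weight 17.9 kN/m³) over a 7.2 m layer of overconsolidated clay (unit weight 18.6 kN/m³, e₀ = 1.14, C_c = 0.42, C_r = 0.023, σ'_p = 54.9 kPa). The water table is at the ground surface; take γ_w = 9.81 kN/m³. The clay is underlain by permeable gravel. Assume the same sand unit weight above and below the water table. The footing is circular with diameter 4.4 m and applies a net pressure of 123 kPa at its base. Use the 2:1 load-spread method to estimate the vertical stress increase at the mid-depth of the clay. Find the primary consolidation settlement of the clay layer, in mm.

Mid-depth of clay below the ground surface: z = 2 + 7.2/2 = 5.6 m.
Total vertical stress at mid-clay: σ_v = 17.9×2 + 18.6×3.6 = 102.76 kPa.
Pore pressure: u = 9.81×(5.6 − 0) = 54.936 kPa.
Initial effective stress: σ'_0 = σ_v − u = 102.76 − 54.936 = 47.824 kPa.
Stress increase at mid-clay by the 2:1 spreading method:
Δσ ≈ qD²/(D+z)² = 123×4.4²/(4.4+5.6)² = 23.813 kPa
Final effective stress: σ'_f = 47.824 + 23.813 = 71.637 kPa.
σ'_f = 71.637 > σ'_p = 54.9 kPa, so the stress path crosses the preconsolidation pressure — recompression up to σ'_p, then virgin compression beyond:
S_c = H/(1+e₀)·[C_r·log₁₀(σ'_p/σ'_0) + C_c·log₁₀(σ'_f/σ'_p)]
    = 7.2/2.14 × [0.023×log₁₀(54.9/47.824) + 0.42×log₁₀(71.637/54.9)]
    = 3.3645 × [0.0013783 + 0.048537] = 0.1679 m

S_c ≈ 168 mm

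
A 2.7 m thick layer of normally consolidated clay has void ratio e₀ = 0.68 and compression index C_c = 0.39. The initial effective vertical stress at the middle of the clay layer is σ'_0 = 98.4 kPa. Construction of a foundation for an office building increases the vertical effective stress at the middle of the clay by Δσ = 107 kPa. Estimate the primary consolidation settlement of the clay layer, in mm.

Final effective stress: σ'_f = σ'_0 + Δσ = 98.4 + 107 = 205.4 kPa.
Normally consolidated clay, so the full stress increment lies on the virgin compression line:
S_c = C_c·H/(1+e₀)·log₁₀(σ'_f/σ'_0) = 0.39×2.7/(1+0.68)×log₁₀(205.4/98.4)
    = 0.62679 × 0.31961 = 0.2003 m

S_c ≈ 200 mm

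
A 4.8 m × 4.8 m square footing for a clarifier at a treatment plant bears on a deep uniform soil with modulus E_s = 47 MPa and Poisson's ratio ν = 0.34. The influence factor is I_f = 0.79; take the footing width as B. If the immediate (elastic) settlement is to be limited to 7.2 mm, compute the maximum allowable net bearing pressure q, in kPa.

q ≈ 101 kPa

E_s = 47 MPa = 47000 kPa.
S_e = q·B·(1−ν²)/E_s · I_f  ⇒  q = S_e·E_s / (B·(1−ν²)·I_f).
q = 0.0072 × 47000 / (4.8 × 0.8844 × 0.79) = 100.9 kPa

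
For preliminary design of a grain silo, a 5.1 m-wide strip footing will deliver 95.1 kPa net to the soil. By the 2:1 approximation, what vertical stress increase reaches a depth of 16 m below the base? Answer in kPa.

Δσ_z ≈ 23 kPa

By the 2:1 method the load spreads at 1 horizontal : 2 vertical, so at depth z the loaded area has grown by z in each plan dimension:
Δσ = qB/(B+z) = 95.1×5.1/(5.1+16) = 22.986 kPa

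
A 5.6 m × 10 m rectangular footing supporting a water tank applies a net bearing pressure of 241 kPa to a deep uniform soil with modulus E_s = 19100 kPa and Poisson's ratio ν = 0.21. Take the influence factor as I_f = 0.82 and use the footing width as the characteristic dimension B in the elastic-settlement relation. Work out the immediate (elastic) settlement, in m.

S_e ≈ 0.0554 m

Immediate (elastic) settlement: S_e = q·B·(1−ν²)/E_s · I_f.
S_e = 241 × 5.6 × (1 − 0.21²) / 19100 × 0.82
    = 241 × 5.6 × 0.9559 / 19100 × 0.82
    = 0.05539 m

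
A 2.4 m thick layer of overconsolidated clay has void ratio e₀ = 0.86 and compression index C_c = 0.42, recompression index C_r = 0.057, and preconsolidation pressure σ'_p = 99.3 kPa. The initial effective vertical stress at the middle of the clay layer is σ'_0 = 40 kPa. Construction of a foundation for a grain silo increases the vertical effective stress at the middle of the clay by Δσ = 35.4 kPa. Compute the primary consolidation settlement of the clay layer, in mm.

S_c ≈ 20.2 mm

Final effective stress: σ'_f = 40 + 35.4 = 75.4 kPa.
σ'_f = 75.4 ≤ σ'_p = 99.3 kPa, so the clay remains overconsolidated and only the recompression index applies:
S_c = C_r·H/(1+e₀)·log₁₀(σ'_f/σ'_0) = 0.057×2.4/1.86×log₁₀(75.4/40)
    = 0.073547 × 0.27531 = 0.02025 m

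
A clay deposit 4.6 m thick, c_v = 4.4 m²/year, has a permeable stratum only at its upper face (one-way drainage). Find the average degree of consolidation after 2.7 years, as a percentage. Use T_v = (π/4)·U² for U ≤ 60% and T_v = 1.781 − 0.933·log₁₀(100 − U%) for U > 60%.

Drainage path length: H_d = H = 4.6 m (single drainage).
T_v = c_v·t/H_d² = 4.4×2.7/4.6² = 0.56144.
T_v = 0.56144 corresponds to the U > 60% branch:
U = 1 − 10^((1.781 − T_v)/0.933)/100 = 0.7972

U ≈ 79.7 %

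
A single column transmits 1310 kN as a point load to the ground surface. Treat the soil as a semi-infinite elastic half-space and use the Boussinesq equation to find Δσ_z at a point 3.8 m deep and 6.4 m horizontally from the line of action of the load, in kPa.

Boussinesq vertical stress below a point load on an elastic half-space:
Δσ_z = 3P/(2πz²) · [1 + (r/z)²]^(−5/2)
r/z = 6.4/3.8 = 1.6842; [1+(r/z)²]^(−5/2) = 0.034685.
Δσ_z = 3×1310/(2π×3.8²) × 0.034685 = 43.316 × 0.034685 = 1.502 kPa

Δσ_z ≈ 1.5 kPa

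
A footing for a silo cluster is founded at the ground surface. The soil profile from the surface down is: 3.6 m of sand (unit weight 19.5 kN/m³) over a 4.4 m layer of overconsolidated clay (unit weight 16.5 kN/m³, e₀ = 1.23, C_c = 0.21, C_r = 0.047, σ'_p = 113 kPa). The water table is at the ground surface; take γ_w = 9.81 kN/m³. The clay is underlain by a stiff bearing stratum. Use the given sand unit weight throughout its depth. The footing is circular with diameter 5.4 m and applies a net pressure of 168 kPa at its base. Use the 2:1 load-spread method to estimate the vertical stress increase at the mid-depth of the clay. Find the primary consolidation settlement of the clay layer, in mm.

S_c ≈ 23.4 mm

Mid-depth of clay below the ground surface: z = 3.6 + 4.4/2 = 5.8 m.
Total vertical stress at mid-clay: σ_v = 19.5×3.6 + 16.5×2.2 = 106.5 kPa.
Pore pressure: u = 9.81×(5.8 − 0) = 56.898 kPa.
Initial effective stress: σ'_0 = σ_v − u = 106.5 − 56.898 = 49.602 kPa.
Stress increase at mid-clay by the 2:1 spreading method:
Δσ ≈ qD²/(D+z)² = 168×5.4²/(5.4+5.8)² = 39.054 kPa
Final effective stress: σ'_f = 49.602 + 39.054 = 88.656 kPa.
σ'_f = 88.656 ≤ σ'_p = 113 kPa, so the clay remains overconsolidated and only the recompression index applies:
S_c = C_r·H/(1+e₀)·log₁₀(σ'_f/σ'_0) = 0.047×4.4/2.23×log₁₀(88.656/49.602)
    = 0.092736 × 0.25221 = 0.02339 m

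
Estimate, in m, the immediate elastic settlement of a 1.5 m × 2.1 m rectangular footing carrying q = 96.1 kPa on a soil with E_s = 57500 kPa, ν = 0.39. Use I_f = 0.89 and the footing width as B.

S_e ≈ 0.00189 m

Immediate (elastic) settlement: S_e = q·B·(1−ν²)/E_s · I_f.
S_e = 96.1 × 1.5 × (1 − 0.39²) / 57500 × 0.89
    = 96.1 × 1.5 × 0.8479 / 57500 × 0.89
    = 0.001892 m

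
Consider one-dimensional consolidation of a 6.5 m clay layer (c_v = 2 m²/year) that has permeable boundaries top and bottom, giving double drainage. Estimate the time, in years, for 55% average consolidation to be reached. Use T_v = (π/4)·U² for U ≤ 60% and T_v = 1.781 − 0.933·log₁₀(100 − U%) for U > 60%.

Drainage path length: H_d = H/2 = 3.25 m (double drainage).
U ≤ 60%: T_v = (π/4)·U² = (π/4)×0.55² = 0.23758.
t = T_v·H_d²/c_v = 0.23758×3.25²/2 = 1.255 years.

t ≈ 1.25 years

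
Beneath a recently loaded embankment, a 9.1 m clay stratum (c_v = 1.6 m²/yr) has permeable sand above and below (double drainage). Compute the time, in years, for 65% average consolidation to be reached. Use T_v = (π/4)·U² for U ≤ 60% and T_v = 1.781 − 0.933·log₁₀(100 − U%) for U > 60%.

t ≈ 4.4 years

Drainage path length: H_d = H/2 = 4.55 m (double drainage).
U > 60%: T_v = 1.781 − 0.933·log₁₀(100 − 65) = 0.34038.
t = T_v·H_d²/c_v = 0.34038×4.55²/1.6 = 4.404 years.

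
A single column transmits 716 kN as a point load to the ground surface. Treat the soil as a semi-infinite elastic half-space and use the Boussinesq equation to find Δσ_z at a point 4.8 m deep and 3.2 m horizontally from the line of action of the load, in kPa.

Boussinesq vertical stress below a point load on an elastic half-space:
Δσ_z = 3P/(2πz²) · [1 + (r/z)²]^(−5/2)
r/z = 3.2/4.8 = 0.66667; [1+(r/z)²]^(−5/2) = 0.39879.
Δσ_z = 3×716/(2π×4.8²) × 0.39879 = 14.838 × 0.39879 = 5.917 kPa

Δσ_z ≈ 5.92 kPa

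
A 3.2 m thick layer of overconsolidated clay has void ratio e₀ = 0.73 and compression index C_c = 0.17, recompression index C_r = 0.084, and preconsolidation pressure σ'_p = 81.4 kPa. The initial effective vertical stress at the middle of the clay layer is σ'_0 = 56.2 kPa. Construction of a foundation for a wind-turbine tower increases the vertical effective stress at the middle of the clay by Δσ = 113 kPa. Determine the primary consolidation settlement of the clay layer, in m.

Final effective stress: σ'_f = 56.2 + 113 = 169.2 kPa.
σ'_f = 169.2 > σ'_p = 81.4 kPa, so the stress path crosses the preconsolidation pressure — recompression up to σ'_p, then virgin compression beyond:
S_c = H/(1+e₀)·[C_r·log₁₀(σ'_p/σ'_0) + C_c·log₁₀(σ'_f/σ'_p)]
    = 3.2/1.73 × [0.084×log₁₀(81.4/56.2) + 0.17×log₁₀(169.2/81.4)]
    = 1.8497 × [0.013515 + 0.054022] = 0.1249 m

S_c ≈ 0.125 m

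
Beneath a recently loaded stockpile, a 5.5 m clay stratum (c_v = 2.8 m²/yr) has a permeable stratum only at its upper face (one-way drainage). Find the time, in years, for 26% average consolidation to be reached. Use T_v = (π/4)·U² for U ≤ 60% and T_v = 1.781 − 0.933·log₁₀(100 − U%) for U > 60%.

Drainage path length: H_d = H = 5.5 m (single drainage).
U ≤ 60%: T_v = (π/4)·U² = (π/4)×0.26² = 0.053093.
t = T_v·H_d²/c_v = 0.053093×5.5²/2.8 = 0.5736 years.

t ≈ 0.574 years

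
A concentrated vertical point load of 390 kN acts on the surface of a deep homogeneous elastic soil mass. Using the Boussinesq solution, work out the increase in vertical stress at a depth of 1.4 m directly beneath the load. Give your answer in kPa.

Δσ_z ≈ 95 kPa

Boussinesq vertical stress below a point load on an elastic half-space:
Δσ_z = 3P/(2πz²) · [1 + (r/z)²]^(−5/2)
r/z = 0/1.4 = 0; [1+(r/z)²]^(−5/2) = 1.
Δσ_z = 3×390/(2π×1.4²) × 1 = 95.006 × 1 = 95.01 kPa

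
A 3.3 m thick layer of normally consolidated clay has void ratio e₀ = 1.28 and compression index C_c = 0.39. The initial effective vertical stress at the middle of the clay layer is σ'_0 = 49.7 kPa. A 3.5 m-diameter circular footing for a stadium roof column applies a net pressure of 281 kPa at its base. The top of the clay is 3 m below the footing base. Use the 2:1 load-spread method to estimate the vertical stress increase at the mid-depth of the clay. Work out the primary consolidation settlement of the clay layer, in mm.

S_c ≈ 175 mm

Mid-depth of clay below the footing base: z = 3 + 3.3/2 = 4.65 m.
Stress increase at mid-clay by the 2:1 spreading method:
Δσ ≈ qD²/(D+z)² = 281×3.5²/(3.5+4.65)² = 51.824 kPa
Final effective stress: σ'_f = σ'_0 + Δσ = 49.7 + 51.824 = 101.52 kPa.
Normally consolidated clay, so the full stress increment lies on the virgin compression line:
S_c = C_c·H/(1+e₀)·log₁₀(σ'_f/σ'_0) = 0.39×3.3/(1+1.28)×log₁₀(101.52/49.7)
    = 0.56447 × 0.3102 = 0.1751 m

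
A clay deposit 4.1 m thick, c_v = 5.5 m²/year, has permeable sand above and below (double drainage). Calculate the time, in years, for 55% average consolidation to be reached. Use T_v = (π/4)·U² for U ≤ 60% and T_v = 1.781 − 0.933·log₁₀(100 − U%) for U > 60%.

t ≈ 0.182 years

Drainage path length: H_d = H/2 = 2.05 m (double drainage).
U ≤ 60%: T_v = (π/4)·U² = (π/4)×0.55² = 0.23758.
t = T_v·H_d²/c_v = 0.23758×2.05²/5.5 = 0.1815 years.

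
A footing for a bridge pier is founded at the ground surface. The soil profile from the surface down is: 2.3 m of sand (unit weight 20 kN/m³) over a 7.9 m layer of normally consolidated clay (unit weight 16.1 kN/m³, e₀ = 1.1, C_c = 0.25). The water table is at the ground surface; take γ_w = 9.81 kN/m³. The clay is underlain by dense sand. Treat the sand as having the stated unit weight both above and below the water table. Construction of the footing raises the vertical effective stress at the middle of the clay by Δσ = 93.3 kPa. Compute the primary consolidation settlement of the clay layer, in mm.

Mid-depth of clay below the ground surface: z = 2.3 + 7.9/2 = 6.25 m.
Total vertical stress at mid-clay: σ_v = 20×2.3 + 16.1×3.95 = 109.59 kPa.
Pore pressure: u = 9.81×(6.25 − 0) = 61.312 kPa.
Initial effective stress: σ'_0 = σ_v − u = 109.59 − 61.312 = 48.278 kPa.
Final effective stress: σ'_f = σ'_0 + Δσ = 48.278 + 93.3 = 141.58 kPa.
Normally consolidated clay, so the full stress increment lies on the virgin compression line:
S_c = C_c·H/(1+e₀)·log₁₀(σ'_f/σ'_0) = 0.25×7.9/(1+1.1)×log₁₀(141.58/48.278)
    = 0.94048 × 0.46725 = 0.4394 m

S_c ≈ 439 mm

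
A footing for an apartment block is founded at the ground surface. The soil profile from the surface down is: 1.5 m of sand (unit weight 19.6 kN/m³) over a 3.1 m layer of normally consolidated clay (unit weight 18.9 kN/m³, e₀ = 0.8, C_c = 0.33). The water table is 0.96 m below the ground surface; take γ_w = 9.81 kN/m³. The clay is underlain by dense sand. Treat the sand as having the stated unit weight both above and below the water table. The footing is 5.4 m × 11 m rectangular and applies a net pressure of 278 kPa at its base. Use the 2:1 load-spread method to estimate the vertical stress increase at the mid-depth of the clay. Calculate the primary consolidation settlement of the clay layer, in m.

Mid-depth of clay below the ground surface: z = 1.5 + 3.1/2 = 3.05 m.
Total vertical stress at mid-clay: σ_v = 19.6×1.5 + 18.9×1.55 = 58.695 kPa.
Pore pressure: u = 9.81×(3.05 − 0.96) = 20.503 kPa.
Initial effective stress: σ'_0 = σ_v − u = 58.695 − 20.503 = 38.192 kPa.
Stress increase at mid-clay by the 2:1 spreading method:
Δσ = qBL/((B+z)(L+z)) = 278×5.4×11/((5.4+3.05)(11+3.05)) = 139.09 kPa
Final effective stress: σ'_f = σ'_0 + Δσ = 38.192 + 139.09 = 177.28 kPa.
Normally consolidated clay, so the full stress increment lies on the virgin compression line:
S_c = C_c·H/(1+e₀)·log₁₀(σ'_f/σ'_0) = 0.33×3.1/(1+0.8)×log₁₀(177.28/38.192)
    = 0.56833 × 0.66669 = 0.3789 m

S_c ≈ 0.379 m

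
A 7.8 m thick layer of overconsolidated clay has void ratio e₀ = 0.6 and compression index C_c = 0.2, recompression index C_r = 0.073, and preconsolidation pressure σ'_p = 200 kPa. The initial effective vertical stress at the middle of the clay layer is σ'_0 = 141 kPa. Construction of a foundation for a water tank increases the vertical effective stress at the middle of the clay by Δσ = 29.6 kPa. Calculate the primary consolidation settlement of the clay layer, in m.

Final effective stress: σ'_f = 141 + 29.6 = 170.6 kPa.
σ'_f = 170.6 ≤ σ'_p = 200 kPa, so the clay remains overconsolidated and only the recompression index applies:
S_c = C_r·H/(1+e₀)·log₁₀(σ'_f/σ'_0) = 0.073×7.8/1.6×log₁₀(170.6/141)
    = 0.35587 × 0.08276 = 0.02945 m

S_c ≈ 0.0295 m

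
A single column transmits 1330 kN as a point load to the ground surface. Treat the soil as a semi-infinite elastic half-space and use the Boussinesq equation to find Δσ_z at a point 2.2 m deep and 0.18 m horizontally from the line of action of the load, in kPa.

Δσ_z ≈ 129 kPa

Boussinesq vertical stress below a point load on an elastic half-space:
Δσ_z = 3P/(2πz²) · [1 + (r/z)²]^(−5/2)
r/z = 0.18/2.2 = 0.081818; [1+(r/z)²]^(−5/2) = 0.98346.
Δσ_z = 3×1330/(2π×2.2²) × 0.98346 = 131.2 × 0.98346 = 129 kPa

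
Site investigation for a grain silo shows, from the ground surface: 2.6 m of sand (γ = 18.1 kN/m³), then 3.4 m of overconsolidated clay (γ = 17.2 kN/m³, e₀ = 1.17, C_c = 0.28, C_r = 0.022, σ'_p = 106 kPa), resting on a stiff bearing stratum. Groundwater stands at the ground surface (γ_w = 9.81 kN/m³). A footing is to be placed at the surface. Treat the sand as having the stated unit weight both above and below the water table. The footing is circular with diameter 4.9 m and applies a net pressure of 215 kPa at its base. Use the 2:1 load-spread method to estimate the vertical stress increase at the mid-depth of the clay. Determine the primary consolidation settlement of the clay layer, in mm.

S_c ≈ 15.3 mm

Mid-depth of clay below the ground surface: z = 2.6 + 3.4/2 = 4.3 m.
Total vertical stress at mid-clay: σ_v = 18.1×2.6 + 17.2×1.7 = 76.3 kPa.
Pore pressure: u = 9.81×(4.3 − 0) = 42.183 kPa.
Initial effective stress: σ'_0 = σ_v − u = 76.3 − 42.183 = 34.117 kPa.
Stress increase at mid-clay by the 2:1 spreading method:
Δσ ≈ qD²/(D+z)² = 215×4.9²/(4.9+4.3)² = 60.989 kPa
Final effective stress: σ'_f = 34.117 + 60.989 = 95.106 kPa.
σ'_f = 95.106 ≤ σ'_p = 106 kPa, so the clay remains overconsolidated and only the recompression index applies:
S_c = C_r·H/(1+e₀)·log₁₀(σ'_f/σ'_0) = 0.022×3.4/2.17×log₁₀(95.106/34.117)
    = 0.03447 × 0.44524 = 0.01535 m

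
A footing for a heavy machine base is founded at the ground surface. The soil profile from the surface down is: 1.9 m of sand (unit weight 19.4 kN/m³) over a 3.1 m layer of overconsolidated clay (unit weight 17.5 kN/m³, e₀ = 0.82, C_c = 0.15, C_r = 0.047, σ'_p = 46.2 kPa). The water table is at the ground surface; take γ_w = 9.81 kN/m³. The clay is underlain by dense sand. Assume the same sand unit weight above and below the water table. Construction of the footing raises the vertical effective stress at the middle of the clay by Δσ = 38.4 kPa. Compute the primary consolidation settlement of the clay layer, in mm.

Mid-depth of clay below the ground surface: z = 1.9 + 3.1/2 = 3.45 m.
Total vertical stress at mid-clay: σ_v = 19.4×1.9 + 17.5×1.55 = 63.985 kPa.
Pore pressure: u = 9.81×(3.45 − 0) = 33.845 kPa.
Initial effective stress: σ'_0 = σ_v − u = 63.985 − 33.845 = 30.14 kPa.
Final effective stress: σ'_f = 30.14 + 38.4 = 68.54 kPa.
σ'_f = 68.54 > σ'_p = 46.2 kPa, so the stress path crosses the preconsolidation pressure — recompression up to σ'_p, then virgin compression beyond:
S_c = H/(1+e₀)·[C_r·log₁₀(σ'_p/σ'_0) + C_c·log₁₀(σ'_f/σ'_p)]
    = 3.1/1.82 × [0.047×log₁₀(46.2/30.14) + 0.15×log₁₀(68.54/46.2)]
    = 1.7033 × [0.0087184 + 0.025695] = 0.05862 m

S_c ≈ 58.6 mm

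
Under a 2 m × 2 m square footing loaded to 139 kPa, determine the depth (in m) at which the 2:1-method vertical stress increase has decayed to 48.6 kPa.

2:1 spreading — at depth z the loaded area has grown by z in each plan dimension:
qB²/(B+z)² = Δσ_z ⇒ z = B(√(q/Δσ_z) − 1) = 2×(√(139/48.6) − 1) = 1.382 m

z ≈ 1.38 m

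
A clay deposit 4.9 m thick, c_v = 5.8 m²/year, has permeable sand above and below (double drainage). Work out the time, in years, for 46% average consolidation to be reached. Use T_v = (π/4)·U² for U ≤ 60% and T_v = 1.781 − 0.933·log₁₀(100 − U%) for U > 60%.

t ≈ 0.172 years

Drainage path length: H_d = H/2 = 2.45 m (double drainage).
U ≤ 60%: T_v = (π/4)·U² = (π/4)×0.46² = 0.16619.
t = T_v·H_d²/c_v = 0.16619×2.45²/5.8 = 0.172 years.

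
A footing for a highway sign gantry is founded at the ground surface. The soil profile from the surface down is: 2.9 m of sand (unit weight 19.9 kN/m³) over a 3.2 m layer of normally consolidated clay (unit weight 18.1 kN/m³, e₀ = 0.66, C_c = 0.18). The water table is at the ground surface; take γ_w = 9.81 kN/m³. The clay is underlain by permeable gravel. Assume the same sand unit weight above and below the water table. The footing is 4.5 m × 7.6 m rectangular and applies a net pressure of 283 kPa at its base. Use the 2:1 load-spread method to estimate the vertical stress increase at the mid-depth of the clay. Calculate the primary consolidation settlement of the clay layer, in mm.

S_c ≈ 170 mm

Mid-depth of clay below the ground surface: z = 2.9 + 3.2/2 = 4.5 m.
Total vertical stress at mid-clay: σ_v = 19.9×2.9 + 18.1×1.6 = 86.67 kPa.
Pore pressure: u = 9.81×(4.5 − 0) = 44.145 kPa.
Initial effective stress: σ'_0 = σ_v − u = 86.67 − 44.145 = 42.525 kPa.
Stress increase at mid-clay by the 2:1 spreading method:
Δσ = qBL/((B+z)(L+z)) = 283×4.5×7.6/((4.5+4.5)(7.6+4.5)) = 88.876 kPa
Final effective stress: σ'_f = σ'_0 + Δσ = 42.525 + 88.876 = 131.4 kPa.
Normally consolidated clay, so the full stress increment lies on the virgin compression line:
S_c = C_c·H/(1+e₀)·log₁₀(σ'_f/σ'_0) = 0.18×3.2/(1+0.66)×log₁₀(131.4/42.525)
    = 0.34699 × 0.48995 = 0.17 m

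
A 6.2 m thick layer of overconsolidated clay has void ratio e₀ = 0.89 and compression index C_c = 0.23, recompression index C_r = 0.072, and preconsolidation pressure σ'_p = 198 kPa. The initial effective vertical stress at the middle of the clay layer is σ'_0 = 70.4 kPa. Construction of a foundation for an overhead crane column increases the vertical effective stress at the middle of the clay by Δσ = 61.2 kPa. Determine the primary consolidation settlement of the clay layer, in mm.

S_c ≈ 64.2 mm

Final effective stress: σ'_f = 70.4 + 61.2 = 131.6 kPa.
σ'_f = 131.6 ≤ σ'_p = 198 kPa, so the clay remains overconsolidated and only the recompression index applies:
S_c = C_r·H/(1+e₀)·log₁₀(σ'_f/σ'_0) = 0.072×6.2/1.89×log₁₀(131.6/70.4)
    = 0.23619 × 0.27168 = 0.06417 m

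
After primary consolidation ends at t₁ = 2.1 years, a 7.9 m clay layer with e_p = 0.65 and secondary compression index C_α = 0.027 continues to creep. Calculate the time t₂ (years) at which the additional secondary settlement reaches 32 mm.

S_s = C_α·H/(1+e_p)·log₁₀(t₂/t₁) ⇒ log₁₀(t₂/t₁) = S_s·(1+e_p)/(C_α·H).
log₁₀(t₂/t₁) = 0.032 × (1+0.65) / (0.027×7.9) = 0.2475
t₂ = t₁ × 10^0.2475 = 2.1 × 1.768 = 3.713 years

t₂ ≈ 3.71 years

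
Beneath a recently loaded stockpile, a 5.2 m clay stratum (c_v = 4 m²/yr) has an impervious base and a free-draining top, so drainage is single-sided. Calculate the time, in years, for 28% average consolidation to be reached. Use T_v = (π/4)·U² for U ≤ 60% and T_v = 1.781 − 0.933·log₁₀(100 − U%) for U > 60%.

t ≈ 0.416 years

Drainage path length: H_d = H = 5.2 m (single drainage).
U ≤ 60%: T_v = (π/4)·U² = (π/4)×0.28² = 0.061575.
t = T_v·H_d²/c_v = 0.061575×5.2²/4 = 0.4162 years.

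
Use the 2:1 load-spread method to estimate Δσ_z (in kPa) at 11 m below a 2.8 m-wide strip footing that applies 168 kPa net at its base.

Δσ_z ≈ 34.1 kPa

By the 2:1 method the load spreads at 1 horizontal : 2 vertical, so at depth z the loaded area has grown by z in each plan dimension:
Δσ = qB/(B+z) = 168×2.8/(2.8+11) = 34.087 kPa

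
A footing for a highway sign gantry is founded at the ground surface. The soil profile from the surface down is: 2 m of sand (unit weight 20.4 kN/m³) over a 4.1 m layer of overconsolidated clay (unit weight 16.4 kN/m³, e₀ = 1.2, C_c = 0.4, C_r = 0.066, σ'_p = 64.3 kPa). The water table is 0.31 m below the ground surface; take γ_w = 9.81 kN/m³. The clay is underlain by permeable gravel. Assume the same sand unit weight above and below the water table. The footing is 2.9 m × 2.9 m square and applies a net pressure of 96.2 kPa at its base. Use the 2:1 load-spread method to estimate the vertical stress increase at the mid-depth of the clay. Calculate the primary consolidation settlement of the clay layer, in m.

Mid-depth of clay below the ground surface: z = 2 + 4.1/2 = 4.05 m.
Total vertical stress at mid-clay: σ_v = 20.4×2 + 16.4×2.05 = 74.42 kPa.
Pore pressure: u = 9.81×(4.05 − 0.31) = 36.689 kPa.
Initial effective stress: σ'_0 = σ_v − u = 74.42 − 36.689 = 37.731 kPa.
Stress increase at mid-clay by the 2:1 spreading method:
Δσ = qBL/((B+z)(L+z)) = 96.2×2.9×2.9/((2.9+4.05)(2.9+4.05)) = 16.749 kPa
Final effective stress: σ'_f = 37.731 + 16.749 = 54.48 kPa.
σ'_f = 54.48 ≤ σ'_p = 64.3 kPa, so the clay remains overconsolidated and only the recompression index applies:
S_c = C_r·H/(1+e₀)·log₁₀(σ'_f/σ'_0) = 0.066×4.1/2.2×log₁₀(54.48/37.731)
    = 0.123 × 0.15954 = 0.01962 m

S_c ≈ 0.0196 m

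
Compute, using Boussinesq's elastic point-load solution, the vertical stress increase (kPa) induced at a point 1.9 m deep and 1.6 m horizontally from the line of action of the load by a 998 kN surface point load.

Boussinesq vertical stress below a point load on an elastic half-space:
Δσ_z = 3P/(2πz²) · [1 + (r/z)²]^(−5/2)
r/z = 1.6/1.9 = 0.84211; [1+(r/z)²]^(−5/2) = 0.26185.
Δσ_z = 3×998/(2π×1.9²) × 0.26185 = 132 × 0.26185 = 34.56 kPa

Δσ_z ≈ 34.6 kPa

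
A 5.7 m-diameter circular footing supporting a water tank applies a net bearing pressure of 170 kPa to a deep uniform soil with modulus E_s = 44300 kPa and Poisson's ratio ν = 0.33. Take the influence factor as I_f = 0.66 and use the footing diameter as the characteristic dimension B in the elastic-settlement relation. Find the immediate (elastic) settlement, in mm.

Immediate (elastic) settlement: S_e = q·B·(1−ν²)/E_s · I_f.
S_e = 170 × 5.7 × (1 − 0.33²) / 44300 × 0.66
    = 170 × 5.7 × 0.8911 / 44300 × 0.66
    = 0.01286 m = 12.86 mm

S_e ≈ 12.9 mm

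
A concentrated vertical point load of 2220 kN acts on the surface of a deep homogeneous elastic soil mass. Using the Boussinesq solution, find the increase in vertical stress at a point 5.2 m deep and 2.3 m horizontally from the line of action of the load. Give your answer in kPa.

Δσ_z ≈ 25.1 kPa

Boussinesq vertical stress below a point load on an elastic half-space:
Δσ_z = 3P/(2πz²) · [1 + (r/z)²]^(−5/2)
r/z = 2.3/5.2 = 0.44231; [1+(r/z)²]^(−5/2) = 0.63974.
Δσ_z = 3×2220/(2π×5.2²) × 0.63974 = 39.2 × 0.63974 = 25.08 kPa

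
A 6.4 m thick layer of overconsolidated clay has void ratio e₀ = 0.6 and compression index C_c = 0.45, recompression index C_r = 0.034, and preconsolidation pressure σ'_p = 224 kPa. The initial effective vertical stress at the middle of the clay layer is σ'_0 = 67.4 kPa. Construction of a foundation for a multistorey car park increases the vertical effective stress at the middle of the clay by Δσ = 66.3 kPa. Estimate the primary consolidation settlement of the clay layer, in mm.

Final effective stress: σ'_f = 67.4 + 66.3 = 133.7 kPa.
σ'_f = 133.7 ≤ σ'_p = 224 kPa, so the clay remains overconsolidated and only the recompression index applies:
S_c = C_r·H/(1+e₀)·log₁₀(σ'_f/σ'_0) = 0.034×6.4/1.6×log₁₀(133.7/67.4)
    = 0.136 × 0.29747 = 0.04046 m

S_c ≈ 40.5 mm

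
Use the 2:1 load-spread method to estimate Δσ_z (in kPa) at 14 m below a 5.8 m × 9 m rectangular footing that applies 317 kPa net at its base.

Δσ_z ≈ 36.3 kPa

By the 2:1 method the load spreads at 1 horizontal : 2 vertical, so at depth z the loaded area has grown by z in each plan dimension:
Δσ = qBL/((B+z)(L+z)) = 317×5.8×9/((5.8+14)(9+14)) = 36.336 kPa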